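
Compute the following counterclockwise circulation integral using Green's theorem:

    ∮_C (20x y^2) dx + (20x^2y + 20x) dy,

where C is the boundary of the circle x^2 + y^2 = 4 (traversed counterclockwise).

Green's theorem converts the closed line integral into a double integral over the enclosed region D:

    ∮_C P dx + Q dy = ∬_D (∂Q/∂x - ∂P/∂y) dA.

Here P = 20x y^2, Q = 20x^2y + 20x, so

    ∂Q/∂x = 40x y + 20,    ∂P/∂y = 40x y,
    ∂Q/∂x - ∂P/∂y = 20.

D is the region x^2 + y^2 ≤ 4. Evaluating the double integral:

In polar coordinates (x = r cos θ, y = r sin θ, dA = r dr dθ) the integrand becomes 20, so

    ∬_D (20) dA = ∫_0^{2π} ∫_0^{2} (20) · r dr dθ.

Inner (r from 0 to 2): 40.
Outer (θ from 0 to 2π): 80π.

Therefore ∮_C P dx + Q dy = 80π.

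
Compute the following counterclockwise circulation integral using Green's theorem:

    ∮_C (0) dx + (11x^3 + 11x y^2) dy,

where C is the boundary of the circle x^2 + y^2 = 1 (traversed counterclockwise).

Green's theorem converts the closed line integral into a double integral over the enclosed region D:

    ∮_C P dx + Q dy = ∬_D (∂Q/∂x - ∂P/∂y) dA.

Here P = 0, Q = 11x^3 + 11x y^2, so

    ∂Q/∂x = 33x^2 + 11y^2,    ∂P/∂y = 0,
    ∂Q/∂x - ∂P/∂y = 33x^2 + 11y^2.

D is the region x^2 + y^2 ≤ 1. Evaluating the double integral:

In polar coordinates (x = r cos θ, y = r sin θ, dA = r dr dθ) the integrand becomes 11r^2(cos(2θ) + 2), so

    ∬_D (33x^2 + 11y^2) dA = ∫_0^{2π} ∫_0^{1} (11r^2(cos(2θ) + 2)) · r dr dθ.

Inner (r from 0 to 1): 11cos(2θ)/4 + 11/2.
Outer (θ from 0 to 2π): 11π.

Therefore ∮_C P dx + Q dy = 11π.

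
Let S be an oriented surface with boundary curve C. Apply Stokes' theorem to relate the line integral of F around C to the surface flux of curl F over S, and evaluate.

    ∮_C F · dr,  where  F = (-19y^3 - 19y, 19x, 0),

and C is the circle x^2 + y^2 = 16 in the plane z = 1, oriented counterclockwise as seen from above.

Let S be the flat disk x^2 + y^2 ≤ 16 in the plane z = 1, with upward unit normal n̂ = ẑ. By Stokes' theorem,

    ∮_C F · dr = ∬_S (∇ × F) · n̂ dS = ∬_D (curl F)_z dA,

where D is the disk x^2 + y^2 ≤ 16.

Compute the curl of F = (-19y^3 - 19y, 19x, 0):
    (∇ × F)_x = ∂F_z/∂y - ∂F_y/∂z = 0,
    (∇ × F)_y = ∂F_x/∂z - ∂F_z/∂x = 0,
    (∇ × F)_z = ∂F_y/∂x - ∂F_x/∂y = 57y^2 + 38.

On z = 1, (curl F)_z = 57y^2 + 38.

Convert to polar (x = r cos θ, y = r sin θ, dA = r dr dθ); the integrand becomes 57r^2sin(θ)^2 + 38, so

    ∬_D (curl F)_z dA = ∫_0^{2π} ∫_0^{4} (57r^2sin(θ)^2 + 38) · r dr dθ.

Inner (r from 0 to 4): 3648sin(θ)^2 + 304.
Outer (θ from 0 to 2π): 4256π.

Therefore ∮_C F · dr = 4256π.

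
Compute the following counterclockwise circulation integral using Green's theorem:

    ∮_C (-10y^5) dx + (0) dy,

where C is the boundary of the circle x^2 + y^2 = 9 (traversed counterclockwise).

Green's theorem converts the closed line integral into a double integral over the enclosed region D:

    ∮_C P dx + Q dy = ∬_D (∂Q/∂x - ∂P/∂y) dA.

Here P = -10y^5, Q = 0, so

    ∂Q/∂x = 0,    ∂P/∂y = -50y^4,
    ∂Q/∂x - ∂P/∂y = 50y^4.

D is the region x^2 + y^2 ≤ 9. Evaluating the double integral:

In polar coordinates (x = r cos θ, y = r sin θ, dA = r dr dθ) the integrand becomes 50r^4sin(θ)^4, so

    ∬_D (50y^4) dA = ∫_0^{2π} ∫_0^{3} (50r^4sin(θ)^4) · r dr dθ.

Inner (r from 0 to 3): 6075sin(θ)^4.
Outer (θ from 0 to 2π): 18225π/4.

Therefore ∮_C P dx + Q dy = 18225π/4.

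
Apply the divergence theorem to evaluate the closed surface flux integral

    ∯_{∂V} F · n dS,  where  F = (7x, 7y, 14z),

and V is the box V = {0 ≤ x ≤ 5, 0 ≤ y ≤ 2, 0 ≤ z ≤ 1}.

By the divergence theorem,

    ∯_{∂V} F · n dS = ∭_V (∇ · F) dV.

Compute the divergence:
    ∇ · F = ∂F_x/∂x + ∂F_y/∂y + ∂F_z/∂z = 7 + 7 + 14 = 28.

V is a rectangular box, so dV = dx dy dz with 0 ≤ x ≤ 5, 0 ≤ y ≤ 2, 0 ≤ z ≤ 1.

Integrate (28) over V as an iterated integral:

    ∭_V (∇·F) dV = ∫_0^{5} ∫_0^{2} ∫_0^{1} (28) dz dy dx.

Inner (z from 0 to 1): 28.
Middle (y from 0 to 2): 56.
Outer (x from 0 to 5): 280.

Therefore ∯_{∂V} F · n dS = 280.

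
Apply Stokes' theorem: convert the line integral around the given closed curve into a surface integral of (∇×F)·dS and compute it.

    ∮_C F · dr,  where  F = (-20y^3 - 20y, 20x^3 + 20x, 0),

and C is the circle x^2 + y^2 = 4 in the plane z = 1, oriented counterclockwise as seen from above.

Let S be the flat disk x^2 + y^2 ≤ 4 in the plane z = 1, with upward unit normal n̂ = ẑ. By Stokes' theorem,

    ∮_C F · dr = ∬_S (∇ × F) · n̂ dS = ∬_D (curl F)_z dA,

where D is the disk x^2 + y^2 ≤ 4.

Compute the curl of F = (-20y^3 - 20y, 20x^3 + 20x, 0):
    (∇ × F)_x = ∂F_z/∂y - ∂F_y/∂z = 0,
    (∇ × F)_y = ∂F_x/∂z - ∂F_z/∂x = 0,
    (∇ × F)_z = ∂F_y/∂x - ∂F_x/∂y = 60x^2 + 60y^2 + 40.

On z = 1, (curl F)_z = 60x^2 + 60y^2 + 40.

Convert to polar (x = r cos θ, y = r sin θ, dA = r dr dθ); the integrand becomes 60r^2 + 40, so

    ∬_D (curl F)_z dA = ∫_0^{2π} ∫_0^{2} (60r^2 + 40) · r dr dθ.

Inner (r from 0 to 2): 320.
Outer (θ from 0 to 2π): 640π.

Therefore ∮_C F · dr = 640π.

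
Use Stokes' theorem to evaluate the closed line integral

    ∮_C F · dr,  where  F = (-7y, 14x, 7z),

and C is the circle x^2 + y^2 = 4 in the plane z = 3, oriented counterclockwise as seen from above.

Let S be the flat disk x^2 + y^2 ≤ 4 in the plane z = 3, with upward unit normal n̂ = ẑ. By Stokes' theorem,

    ∮_C F · dr = ∬_S (∇ × F) · n̂ dS = ∬_D (curl F)_z dA,

where D is the disk x^2 + y^2 ≤ 4.

Compute the curl of F = (-7y, 14x, 7z):
    (∇ × F)_x = ∂F_z/∂y - ∂F_y/∂z = 0,
    (∇ × F)_y = ∂F_x/∂z - ∂F_z/∂x = 0,
    (∇ × F)_z = ∂F_y/∂x - ∂F_x/∂y = 21.

On z = 3, (curl F)_z = 21.

Convert to polar (x = r cos θ, y = r sin θ, dA = r dr dθ); the integrand becomes 21, so

    ∬_D (curl F)_z dA = ∫_0^{2π} ∫_0^{2} (21) · r dr dθ.

Inner (r from 0 to 2): 42.
Outer (θ from 0 to 2π): 84π.

Therefore ∮_C F · dr = 84π.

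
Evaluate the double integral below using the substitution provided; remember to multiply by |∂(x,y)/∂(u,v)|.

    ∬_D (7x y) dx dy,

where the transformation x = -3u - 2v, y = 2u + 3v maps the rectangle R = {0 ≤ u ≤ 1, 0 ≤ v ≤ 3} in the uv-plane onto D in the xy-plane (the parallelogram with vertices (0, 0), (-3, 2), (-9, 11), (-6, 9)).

Compute the Jacobian determinant of (x, y) with respect to (u, v):

    ∂(x,y)/∂(u,v) = | -3  -2 | = (-3)(3) - (-2)(2) = -5.
                   | 2  3 |

Its absolute value is |J| = 5 (the area scaling factor).

Substituting x = -3u - 2v, y = 2u + 3v into the integrand,

    7x y → -42u^2 - 91u v - 42v^2,

so the integral becomes

    ∬_R (-42u^2 - 91u v - 42v^2) · |J| du dv = ∫_0^1 ∫_0^3 (-210u^2 - 455u v - 210v^2) dv du.

Inner (v): -630u^2 - 4095u/2 - 1890.
Outer (u): -12495/4.

Therefore ∬_D (7x y) dx dy = -12495/4.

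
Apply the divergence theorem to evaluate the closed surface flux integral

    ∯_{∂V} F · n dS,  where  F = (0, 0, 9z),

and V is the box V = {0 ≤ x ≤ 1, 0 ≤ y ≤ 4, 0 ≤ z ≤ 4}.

By the divergence theorem,

    ∯_{∂V} F · n dS = ∭_V (∇ · F) dV.

Compute the divergence:
    ∇ · F = ∂F_x/∂x + ∂F_y/∂y + ∂F_z/∂z = 0 + 0 + 9 = 9.

V is a rectangular box, so dV = dx dy dz with 0 ≤ x ≤ 1, 0 ≤ y ≤ 4, 0 ≤ z ≤ 4.

Integrate (9) over V as an iterated integral:

    ∭_V (∇·F) dV = ∫_0^{1} ∫_0^{4} ∫_0^{4} (9) dz dy dx.

Inner (z from 0 to 4): 36.
Middle (y from 0 to 4): 144.
Outer (x from 0 to 1): 144.

Therefore ∯_{∂V} F · n dS = 144.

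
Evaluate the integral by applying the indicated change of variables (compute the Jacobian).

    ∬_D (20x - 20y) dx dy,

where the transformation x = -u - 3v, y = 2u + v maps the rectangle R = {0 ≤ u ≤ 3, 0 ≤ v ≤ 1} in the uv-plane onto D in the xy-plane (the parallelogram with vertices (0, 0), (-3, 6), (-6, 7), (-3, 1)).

Compute the Jacobian determinant of (x, y) with respect to (u, v):

    ∂(x,y)/∂(u,v) = | -1  -3 | = (-1)(1) - (-3)(2) = 5.
                   | 2  1 |

Its absolute value is |J| = 5 (the area scaling factor).

Substituting x = -u - 3v, y = 2u + v into the integrand,

    20x - 20y → -60u - 80v,

so the integral becomes

    ∬_R (-60u - 80v) · |J| du dv = ∫_0^3 ∫_0^1 (-300u - 400v) dv du.

Inner (v): -300u - 200.
Outer (u): -1950.

Therefore ∬_D (20x - 20y) dx dy = -1950.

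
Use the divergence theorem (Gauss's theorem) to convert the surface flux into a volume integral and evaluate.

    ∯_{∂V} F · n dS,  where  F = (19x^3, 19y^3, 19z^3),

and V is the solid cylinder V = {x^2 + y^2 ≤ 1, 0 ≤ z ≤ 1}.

By the divergence theorem,

    ∯_{∂V} F · n dS = ∭_V (∇ · F) dV.

Compute the divergence:
    ∇ · F = ∂F_x/∂x + ∂F_y/∂y + ∂F_z/∂z = 57x^2 + 57y^2 + 57z^2.

In cylindrical coordinates, x = r cos(θ), y = r sin(θ), z = z, dV = r dr dθ dz, with 0 ≤ r ≤ 1, 0 ≤ θ ≤ 2π, 0 ≤ z ≤ 1.

The integrand, after substitution and multiplying by the volume element, becomes (57r^2 + 57z^2) · r, so

    ∭_V (∇·F) dV = ∫_0^{2π} ∫_0^{1} ∫_0^{1} (57r^2 + 57z^2) · r dz dr dθ.

Inner (z from 0 to 1): 57r^3 + 19r.
Middle (r from 0 to 1): 95/4.
Outer (θ from 0 to 2π): 95π/2.

Therefore ∯_{∂V} F · n dS = 95π/2.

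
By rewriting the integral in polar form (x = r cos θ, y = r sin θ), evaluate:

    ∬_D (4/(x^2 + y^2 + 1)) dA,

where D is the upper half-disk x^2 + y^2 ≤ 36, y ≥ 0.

The region D is 0 ≤ r ≤ 6, 0 ≤ θ ≤ π in polar coordinates, where x = r cos(θ), y = r sin(θ), and dA = r dr dθ.

Under the substitution, the integrand becomes 4/(r^2 + 1), so

    ∬_D (4/(x^2 + y^2 + 1)) dA = ∫_{0}^{π} ∫_{0}^{6} (4/(r^2 + 1)) · r dr dθ.

Inner integral (in r): ∫_{0}^{6} (4/(r^2 + 1)) · r dr = log(1369).

Outer integral (in θ): ∫_{0}^{π} (log(1369)) dθ = log(1369^π).

Therefore ∬_D (4/(x^2 + y^2 + 1)) dA = log(1369^π).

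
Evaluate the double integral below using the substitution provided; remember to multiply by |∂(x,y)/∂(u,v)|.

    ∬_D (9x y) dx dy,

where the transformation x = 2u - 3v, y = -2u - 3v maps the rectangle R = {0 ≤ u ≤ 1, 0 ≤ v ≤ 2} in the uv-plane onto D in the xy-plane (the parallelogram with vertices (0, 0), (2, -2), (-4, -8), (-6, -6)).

Compute the Jacobian determinant of (x, y) with respect to (u, v):

    ∂(x,y)/∂(u,v) = | 2  -3 | = (2)(-3) - (-3)(-2) = -12.
                   | -2  -3 |

Its absolute value is |J| = 12 (the area scaling factor).

Substituting x = 2u - 3v, y = -2u - 3v into the integrand,

    9x y → -36u^2 + 81v^2,

so the integral becomes

    ∬_R (-36u^2 + 81v^2) · |J| du dv = ∫_0^1 ∫_0^2 (-432u^2 + 972v^2) dv du.

Inner (v): 2592 - 864u^2.
Outer (u): 2304.

Therefore ∬_D (9x y) dx dy = 2304.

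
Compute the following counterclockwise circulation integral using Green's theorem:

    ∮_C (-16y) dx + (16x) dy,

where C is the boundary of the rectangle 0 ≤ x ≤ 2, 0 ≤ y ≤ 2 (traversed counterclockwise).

Green's theorem converts the closed line integral into a double integral over the enclosed region D:

    ∮_C P dx + Q dy = ∬_D (∂Q/∂x - ∂P/∂y) dA.

Here P = -16y, Q = 16x, so

    ∂Q/∂x = 16,    ∂P/∂y = -16,
    ∂Q/∂x - ∂P/∂y = 32.

D is the region 0 ≤ x ≤ 2, 0 ≤ y ≤ 2. Evaluating the double integral:

    ∬_D (32) dA = ∫_0^{2} ∫_0^{2} (32) dy dx.

Inner (y from 0 to 2): 64.
Outer (x from 0 to 2): 128.

Therefore ∮_C P dx + Q dy = 128.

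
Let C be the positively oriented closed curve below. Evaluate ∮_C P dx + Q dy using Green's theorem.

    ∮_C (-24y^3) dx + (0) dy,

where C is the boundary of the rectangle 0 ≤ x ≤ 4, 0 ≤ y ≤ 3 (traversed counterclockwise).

Green's theorem converts the closed line integral into a double integral over the enclosed region D:

    ∮_C P dx + Q dy = ∬_D (∂Q/∂x - ∂P/∂y) dA.

Here P = -24y^3, Q = 0, so

    ∂Q/∂x = 0,    ∂P/∂y = -72y^2,
    ∂Q/∂x - ∂P/∂y = 72y^2.

D is the region 0 ≤ x ≤ 4, 0 ≤ y ≤ 3. Evaluating the double integral:

    ∬_D (72y^2) dA = ∫_0^{4} ∫_0^{3} (72y^2) dy dx.

Inner (y from 0 to 3): 648.
Outer (x from 0 to 4): 2592.

Therefore ∮_C P dx + Q dy = 2592.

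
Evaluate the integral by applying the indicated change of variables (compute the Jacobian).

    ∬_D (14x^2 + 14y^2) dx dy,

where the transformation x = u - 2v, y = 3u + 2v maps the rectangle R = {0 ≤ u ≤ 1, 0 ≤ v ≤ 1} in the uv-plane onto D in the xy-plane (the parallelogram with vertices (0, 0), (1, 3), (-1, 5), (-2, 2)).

Compute the Jacobian determinant of (x, y) with respect to (u, v):

    ∂(x,y)/∂(u,v) = | 1  -2 | = (1)(2) - (-2)(3) = 8.
                   | 3  2 |

Its absolute value is |J| = 8 (the area scaling factor).

Substituting x = u - 2v, y = 3u + 2v into the integrand,

    14x^2 + 14y^2 → 140u^2 + 112u v + 112v^2,

so the integral becomes

    ∬_R (140u^2 + 112u v + 112v^2) · |J| du dv = ∫_0^1 ∫_0^1 (1120u^2 + 896u v + 896v^2) dv du.

Inner (v): 1120u^2 + 448u + 896/3.
Outer (u): 896.

Therefore ∬_D (14x^2 + 14y^2) dx dy = 896.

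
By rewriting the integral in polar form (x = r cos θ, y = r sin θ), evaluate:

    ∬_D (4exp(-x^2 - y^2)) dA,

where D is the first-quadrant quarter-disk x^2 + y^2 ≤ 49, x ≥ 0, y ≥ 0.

The region D is 0 ≤ r ≤ 7, 0 ≤ θ ≤ π/2 in polar coordinates, where x = r cos(θ), y = r sin(θ), and dA = r dr dθ.

Under the substitution, the integrand becomes 4exp(-r^2), so

    ∬_D (4exp(-x^2 - y^2)) dA = ∫_{0}^{π/2} ∫_{0}^{7} (4exp(-r^2)) · r dr dθ.

Inner integral (in r): ∫_{0}^{7} (4exp(-r^2)) · r dr = 2 - 2exp(-49).

Outer integral (in θ): ∫_{0}^{π/2} (2 - 2exp(-49)) dθ = -π exp(-49) + π.

Therefore ∬_D (4exp(-x^2 - y^2)) dA = -π exp(-49) + π.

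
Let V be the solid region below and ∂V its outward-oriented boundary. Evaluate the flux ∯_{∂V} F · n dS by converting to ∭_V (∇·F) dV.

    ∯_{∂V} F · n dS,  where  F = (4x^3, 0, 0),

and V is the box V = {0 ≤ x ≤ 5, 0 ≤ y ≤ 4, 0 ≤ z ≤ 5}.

By the divergence theorem,

    ∯_{∂V} F · n dS = ∭_V (∇ · F) dV.

Compute the divergence:
    ∇ · F = ∂F_x/∂x + ∂F_y/∂y + ∂F_z/∂z = 12x^2 + 0 + 0 = 12x^2.

V is a rectangular box, so dV = dx dy dz with 0 ≤ x ≤ 5, 0 ≤ y ≤ 4, 0 ≤ z ≤ 5.

Integrate (12x^2) over V as an iterated integral:

    ∭_V (∇·F) dV = ∫_0^{5} ∫_0^{4} ∫_0^{5} (12x^2) dz dy dx.

Inner (z from 0 to 5): 60x^2.
Middle (y from 0 to 4): 240x^2.
Outer (x from 0 to 5): 10000.

Therefore ∯_{∂V} F · n dS = 10000.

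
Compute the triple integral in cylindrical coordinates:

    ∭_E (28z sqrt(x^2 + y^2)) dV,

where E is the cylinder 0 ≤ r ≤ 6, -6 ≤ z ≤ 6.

In cylindrical coordinates, x = r cos(θ), y = r sin(θ), z = z, and dV = r dr dθ dz.

The integrand becomes 28r z, so

    ∭_E (28z sqrt(x^2 + y^2)) dV = ∫_{0}^{2π} ∫_{0}^{6} ∫_{-6}^{6} (28r z) · r dz dr dθ.

Inner (z): 0.
Middle (r from 0 to 6): 0.
Outer (θ): 0.

Therefore the triple integral equals 0.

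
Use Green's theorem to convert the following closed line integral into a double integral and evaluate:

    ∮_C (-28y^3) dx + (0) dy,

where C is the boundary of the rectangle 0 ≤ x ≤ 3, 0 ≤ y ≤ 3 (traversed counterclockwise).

Green's theorem converts the closed line integral into a double integral over the enclosed region D:

    ∮_C P dx + Q dy = ∬_D (∂Q/∂x - ∂P/∂y) dA.

Here P = -28y^3, Q = 0, so

    ∂Q/∂x = 0,    ∂P/∂y = -84y^2,
    ∂Q/∂x - ∂P/∂y = 84y^2.

D is the region 0 ≤ x ≤ 3, 0 ≤ y ≤ 3. Evaluating the double integral:

    ∬_D (84y^2) dA = ∫_0^{3} ∫_0^{3} (84y^2) dy dx.

Inner (y from 0 to 3): 756.
Outer (x from 0 to 3): 2268.

Therefore ∮_C P dx + Q dy = 2268.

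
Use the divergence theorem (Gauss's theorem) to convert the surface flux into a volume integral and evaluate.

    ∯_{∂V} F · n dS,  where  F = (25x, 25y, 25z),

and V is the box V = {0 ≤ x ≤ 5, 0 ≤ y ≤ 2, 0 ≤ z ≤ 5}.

By the divergence theorem,

    ∯_{∂V} F · n dS = ∭_V (∇ · F) dV.

Compute the divergence:
    ∇ · F = ∂F_x/∂x + ∂F_y/∂y + ∂F_z/∂z = 25 + 25 + 25 = 75.

V is a rectangular box, so dV = dx dy dz with 0 ≤ x ≤ 5, 0 ≤ y ≤ 2, 0 ≤ z ≤ 5.

Integrate (75) over V as an iterated integral:

    ∭_V (∇·F) dV = ∫_0^{5} ∫_0^{2} ∫_0^{5} (75) dz dy dx.

Inner (z from 0 to 5): 375.
Middle (y from 0 to 2): 750.
Outer (x from 0 to 5): 3750.

Therefore ∯_{∂V} F · n dS = 3750.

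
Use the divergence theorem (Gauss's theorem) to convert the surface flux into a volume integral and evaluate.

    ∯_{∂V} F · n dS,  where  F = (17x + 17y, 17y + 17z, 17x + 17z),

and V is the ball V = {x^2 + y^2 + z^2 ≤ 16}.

By the divergence theorem,

    ∯_{∂V} F · n dS = ∭_V (∇ · F) dV.

Compute the divergence:
    ∇ · F = ∂F_x/∂x + ∂F_y/∂y + ∂F_z/∂z = 17 + 17 + 17 = 51.

In spherical coordinates, x = ρ sin(φ) cos(θ), y = ρ sin(φ) sin(θ), z = ρ cos(φ), dV = ρ^2 sin(φ) dρ dφ dθ, with 0 ≤ ρ ≤ 4, 0 ≤ φ ≤ π, 0 ≤ θ ≤ 2π.

The integrand, after substitution and multiplying by the volume element, becomes (51) · ρ^2 sin(φ), so

    ∭_V (∇·F) dV = ∫_0^{2π} ∫_0^{π} ∫_0^{4} (51) · ρ^2 sin(φ) dρ dφ dθ.

Inner (ρ from 0 to 4): 1088sin(φ).
Middle (φ from 0 to π): 2176.
Outer (θ from 0 to 2π): 4352π.

Therefore ∯_{∂V} F · n dS = 4352π.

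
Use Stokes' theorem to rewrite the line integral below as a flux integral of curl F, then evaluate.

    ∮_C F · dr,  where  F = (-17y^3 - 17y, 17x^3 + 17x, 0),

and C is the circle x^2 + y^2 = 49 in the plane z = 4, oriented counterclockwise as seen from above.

Let S be the flat disk x^2 + y^2 ≤ 49 in the plane z = 4, with upward unit normal n̂ = ẑ. By Stokes' theorem,

    ∮_C F · dr = ∬_S (∇ × F) · n̂ dS = ∬_D (curl F)_z dA,

where D is the disk x^2 + y^2 ≤ 49.

Compute the curl of F = (-17y^3 - 17y, 17x^3 + 17x, 0):
    (∇ × F)_x = ∂F_z/∂y - ∂F_y/∂z = 0,
    (∇ × F)_y = ∂F_x/∂z - ∂F_z/∂x = 0,
    (∇ × F)_z = ∂F_y/∂x - ∂F_x/∂y = 51x^2 + 51y^2 + 34.

On z = 4, (curl F)_z = 51x^2 + 51y^2 + 34.

Convert to polar (x = r cos θ, y = r sin θ, dA = r dr dθ); the integrand becomes 51r^2 + 34, so

    ∬_D (curl F)_z dA = ∫_0^{2π} ∫_0^{7} (51r^2 + 34) · r dr dθ.

Inner (r from 0 to 7): 125783/4.
Outer (θ from 0 to 2π): 125783π/2.

Therefore ∮_C F · dr = 125783π/2.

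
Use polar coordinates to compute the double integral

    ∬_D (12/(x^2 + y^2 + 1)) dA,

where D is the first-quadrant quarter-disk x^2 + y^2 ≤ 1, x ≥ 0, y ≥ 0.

The region D is 0 ≤ r ≤ 1, 0 ≤ θ ≤ π/2 in polar coordinates, where x = r cos(θ), y = r sin(θ), and dA = r dr dθ.

Under the substitution, the integrand becomes 12/(r^2 + 1), so

    ∬_D (12/(x^2 + y^2 + 1)) dA = ∫_{0}^{π/2} ∫_{0}^{1} (12/(r^2 + 1)) · r dr dθ.

Inner integral (in r): ∫_{0}^{1} (12/(r^2 + 1)) · r dr = log(64).

Outer integral (in θ): ∫_{0}^{π/2} (log(64)) dθ = 3π log(2).

Therefore ∬_D (12/(x^2 + y^2 + 1)) dA = 3π log(2).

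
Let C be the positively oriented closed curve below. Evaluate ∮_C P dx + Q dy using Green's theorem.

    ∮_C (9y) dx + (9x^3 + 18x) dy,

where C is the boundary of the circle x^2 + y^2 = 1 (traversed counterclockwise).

Green's theorem converts the closed line integral into a double integral over the enclosed region D:

    ∮_C P dx + Q dy = ∬_D (∂Q/∂x - ∂P/∂y) dA.

Here P = 9y, Q = 9x^3 + 18x, so

    ∂Q/∂x = 27x^2 + 18,    ∂P/∂y = 9,
    ∂Q/∂x - ∂P/∂y = 27x^2 + 9.

D is the region x^2 + y^2 ≤ 1. Evaluating the double integral:

In polar coordinates (x = r cos θ, y = r sin θ, dA = r dr dθ) the integrand becomes 27r^2cos(θ)^2 + 9, so

    ∬_D (27x^2 + 9) dA = ∫_0^{2π} ∫_0^{1} (27r^2cos(θ)^2 + 9) · r dr dθ.

Inner (r from 0 to 1): 27cos(θ)^2/4 + 9/2.
Outer (θ from 0 to 2π): 63π/4.

Therefore ∮_C P dx + Q dy = 63π/4.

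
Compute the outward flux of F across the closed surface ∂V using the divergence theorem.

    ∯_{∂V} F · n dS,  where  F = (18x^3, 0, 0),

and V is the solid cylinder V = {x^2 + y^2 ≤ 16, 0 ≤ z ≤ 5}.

By the divergence theorem,

    ∯_{∂V} F · n dS = ∭_V (∇ · F) dV.

Compute the divergence:
    ∇ · F = ∂F_x/∂x + ∂F_y/∂y + ∂F_z/∂z = 54x^2 + 0 + 0 = 54x^2.

In cylindrical coordinates, x = r cos(θ), y = r sin(θ), z = z, dV = r dr dθ dz, with 0 ≤ r ≤ 4, 0 ≤ θ ≤ 2π, 0 ≤ z ≤ 5.

The integrand, after substitution and multiplying by the volume element, becomes (54r^2cos(θ)^2) · r, so

    ∭_V (∇·F) dV = ∫_0^{2π} ∫_0^{4} ∫_0^{5} (54r^2cos(θ)^2) · r dz dr dθ.

Inner (z from 0 to 5): 270r^3cos(θ)^2.
Middle (r from 0 to 4): 17280cos(θ)^2.
Outer (θ from 0 to 2π): 17280π.

Therefore ∯_{∂V} F · n dS = 17280π.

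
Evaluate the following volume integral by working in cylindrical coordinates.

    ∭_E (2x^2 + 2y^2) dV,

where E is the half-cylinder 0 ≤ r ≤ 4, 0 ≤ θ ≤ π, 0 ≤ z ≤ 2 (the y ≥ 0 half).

In cylindrical coordinates, x = r cos(θ), y = r sin(θ), z = z, and dV = r dr dθ dz.

The integrand becomes 2r^2, so

    ∭_E (2x^2 + 2y^2) dV = ∫_{0}^{π} ∫_{0}^{4} ∫_{0}^{2} (2r^2) · r dz dr dθ.

Inner (z): 4r^3.
Middle (r from 0 to 4): 256.
Outer (θ): 256π.

Therefore the triple integral equals 256π.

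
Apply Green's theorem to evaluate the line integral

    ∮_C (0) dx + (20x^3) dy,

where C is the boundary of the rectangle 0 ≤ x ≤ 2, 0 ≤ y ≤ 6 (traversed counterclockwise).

Green's theorem converts the closed line integral into a double integral over the enclosed region D:

    ∮_C P dx + Q dy = ∬_D (∂Q/∂x - ∂P/∂y) dA.

Here P = 0, Q = 20x^3, so

    ∂Q/∂x = 60x^2,    ∂P/∂y = 0,
    ∂Q/∂x - ∂P/∂y = 60x^2.

D is the region 0 ≤ x ≤ 2, 0 ≤ y ≤ 6. Evaluating the double integral:

    ∬_D (60x^2) dA = ∫_0^{2} ∫_0^{6} (60x^2) dy dx.

Inner (y from 0 to 6): 360x^2.
Outer (x from 0 to 2): 960.

Therefore ∮_C P dx + Q dy = 960.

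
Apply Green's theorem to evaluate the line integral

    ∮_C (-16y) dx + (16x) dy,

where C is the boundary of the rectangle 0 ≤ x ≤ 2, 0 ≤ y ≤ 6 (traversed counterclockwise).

Green's theorem converts the closed line integral into a double integral over the enclosed region D:

    ∮_C P dx + Q dy = ∬_D (∂Q/∂x - ∂P/∂y) dA.

Here P = -16y, Q = 16x, so

    ∂Q/∂x = 16,    ∂P/∂y = -16,
    ∂Q/∂x - ∂P/∂y = 32.

D is the region 0 ≤ x ≤ 2, 0 ≤ y ≤ 6. Evaluating the double integral:

    ∬_D (32) dA = ∫_0^{2} ∫_0^{6} (32) dy dx.

Inner (y from 0 to 6): 192.
Outer (x from 0 to 2): 384.

Therefore ∮_C P dx + Q dy = 384.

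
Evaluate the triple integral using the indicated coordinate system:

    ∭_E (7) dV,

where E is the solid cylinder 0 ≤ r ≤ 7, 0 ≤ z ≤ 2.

In cylindrical coordinates, x = r cos(θ), y = r sin(θ), z = z, and dV = r dr dθ dz.

The integrand becomes 7, so

    ∭_E (7) dV = ∫_{0}^{2π} ∫_{0}^{7} ∫_{0}^{2} (7) · r dz dr dθ.

Inner (z): 14r.
Middle (r from 0 to 7): 343.
Outer (θ): 686π.

Therefore the triple integral equals 686π.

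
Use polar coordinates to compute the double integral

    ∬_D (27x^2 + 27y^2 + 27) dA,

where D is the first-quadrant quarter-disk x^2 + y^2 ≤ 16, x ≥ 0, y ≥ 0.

The region D is 0 ≤ r ≤ 4, 0 ≤ θ ≤ π/2 in polar coordinates, where x = r cos(θ), y = r sin(θ), and dA = r dr dθ.

Under the substitution, the integrand becomes 27r^2 + 27, so

    ∬_D (27x^2 + 27y^2 + 27) dA = ∫_{0}^{π/2} ∫_{0}^{4} (27r^2 + 27) · r dr dθ.

Inner integral (in r): ∫_{0}^{4} (27r^2 + 27) · r dr = 1944.

Outer integral (in θ): ∫_{0}^{π/2} (1944) dθ = 972π.

Therefore ∬_D (27x^2 + 27y^2 + 27) dA = 972π.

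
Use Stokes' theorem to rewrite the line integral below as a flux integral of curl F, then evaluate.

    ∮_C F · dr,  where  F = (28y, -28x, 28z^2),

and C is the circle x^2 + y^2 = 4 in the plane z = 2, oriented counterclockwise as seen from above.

Let S be the flat disk x^2 + y^2 ≤ 4 in the plane z = 2, with upward unit normal n̂ = ẑ. By Stokes' theorem,

    ∮_C F · dr = ∬_S (∇ × F) · n̂ dS = ∬_D (curl F)_z dA,

where D is the disk x^2 + y^2 ≤ 4.

Compute the curl of F = (28y, -28x, 28z^2):
    (∇ × F)_x = ∂F_z/∂y - ∂F_y/∂z = 0,
    (∇ × F)_y = ∂F_x/∂z - ∂F_z/∂x = 0,
    (∇ × F)_z = ∂F_y/∂x - ∂F_x/∂y = -56.

On z = 2, (curl F)_z = -56.

Convert to polar (x = r cos θ, y = r sin θ, dA = r dr dθ); the integrand becomes -56, so

    ∬_D (curl F)_z dA = ∫_0^{2π} ∫_0^{2} (-56) · r dr dθ.

Inner (r from 0 to 2): -112.
Outer (θ from 0 to 2π): -224π.

Therefore ∮_C F · dr = -224π.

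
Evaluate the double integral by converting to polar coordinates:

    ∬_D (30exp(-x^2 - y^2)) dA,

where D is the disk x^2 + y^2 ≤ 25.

The region D is 0 ≤ r ≤ 5, 0 ≤ θ ≤ 2π in polar coordinates, where x = r cos(θ), y = r sin(θ), and dA = r dr dθ.

Under the substitution, the integrand becomes 30exp(-r^2), so

    ∬_D (30exp(-x^2 - y^2)) dA = ∫_{0}^{2π} ∫_{0}^{5} (30exp(-r^2)) · r dr dθ.

Inner integral (in r): ∫_{0}^{5} (30exp(-r^2)) · r dr = 15 - 15exp(-25).

Outer integral (in θ): ∫_{0}^{2π} (15 - 15exp(-25)) dθ = -30π exp(-25) + 30π.

Therefore ∬_D (30exp(-x^2 - y^2)) dA = -30π exp(-25) + 30π.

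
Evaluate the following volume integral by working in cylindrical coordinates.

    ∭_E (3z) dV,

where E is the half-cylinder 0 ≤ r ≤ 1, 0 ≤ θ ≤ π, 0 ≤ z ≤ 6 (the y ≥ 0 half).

In cylindrical coordinates, x = r cos(θ), y = r sin(θ), z = z, and dV = r dr dθ dz.

The integrand becomes 3z, so

    ∭_E (3z) dV = ∫_{0}^{π} ∫_{0}^{1} ∫_{0}^{6} (3z) · r dz dr dθ.

Inner (z): 54r.
Middle (r from 0 to 1): 27.
Outer (θ): 27π.

Therefore the triple integral equals 27π.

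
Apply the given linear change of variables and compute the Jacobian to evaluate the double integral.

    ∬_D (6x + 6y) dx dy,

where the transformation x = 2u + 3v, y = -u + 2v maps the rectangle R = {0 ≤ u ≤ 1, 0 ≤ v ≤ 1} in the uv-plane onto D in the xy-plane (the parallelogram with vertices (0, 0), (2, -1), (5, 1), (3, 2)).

Compute the Jacobian determinant of (x, y) with respect to (u, v):

    ∂(x,y)/∂(u,v) = | 2  3 | = (2)(2) - (3)(-1) = 7.
                   | -1  2 |

Its absolute value is |J| = 7 (the area scaling factor).

Substituting x = 2u + 3v, y = -u + 2v into the integrand,

    6x + 6y → 6u + 30v,

so the integral becomes

    ∬_R (6u + 30v) · |J| du dv = ∫_0^1 ∫_0^1 (42u + 210v) dv du.

Inner (v): 42u + 105.
Outer (u): 126.

Therefore ∬_D (6x + 6y) dx dy = 126.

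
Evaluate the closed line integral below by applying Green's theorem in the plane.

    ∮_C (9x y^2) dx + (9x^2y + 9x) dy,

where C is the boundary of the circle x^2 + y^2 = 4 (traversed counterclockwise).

Green's theorem converts the closed line integral into a double integral over the enclosed region D:

    ∮_C P dx + Q dy = ∬_D (∂Q/∂x - ∂P/∂y) dA.

Here P = 9x y^2, Q = 9x^2y + 9x, so

    ∂Q/∂x = 18x y + 9,    ∂P/∂y = 18x y,
    ∂Q/∂x - ∂P/∂y = 9.

D is the region x^2 + y^2 ≤ 4. Evaluating the double integral:

In polar coordinates (x = r cos θ, y = r sin θ, dA = r dr dθ) the integrand becomes 9, so

    ∬_D (9) dA = ∫_0^{2π} ∫_0^{2} (9) · r dr dθ.

Inner (r from 0 to 2): 18.
Outer (θ from 0 to 2π): 36π.

Therefore ∮_C P dx + Q dy = 36π.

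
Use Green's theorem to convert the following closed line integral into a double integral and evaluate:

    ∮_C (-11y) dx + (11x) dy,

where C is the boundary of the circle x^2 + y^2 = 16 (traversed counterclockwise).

Green's theorem converts the closed line integral into a double integral over the enclosed region D:

    ∮_C P dx + Q dy = ∬_D (∂Q/∂x - ∂P/∂y) dA.

Here P = -11y, Q = 11x, so

    ∂Q/∂x = 11,    ∂P/∂y = -11,
    ∂Q/∂x - ∂P/∂y = 22.

D is the region x^2 + y^2 ≤ 16. Evaluating the double integral:

In polar coordinates (x = r cos θ, y = r sin θ, dA = r dr dθ) the integrand becomes 22, so

    ∬_D (22) dA = ∫_0^{2π} ∫_0^{4} (22) · r dr dθ.

Inner (r from 0 to 4): 176.
Outer (θ from 0 to 2π): 352π.

Therefore ∮_C P dx + Q dy = 352π.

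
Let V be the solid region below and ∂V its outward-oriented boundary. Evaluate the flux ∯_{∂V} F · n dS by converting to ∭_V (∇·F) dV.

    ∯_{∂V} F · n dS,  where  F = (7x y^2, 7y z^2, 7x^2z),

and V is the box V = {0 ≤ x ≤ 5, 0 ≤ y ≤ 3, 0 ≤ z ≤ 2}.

By the divergence theorem,

    ∯_{∂V} F · n dS = ∭_V (∇ · F) dV.

Compute the divergence:
    ∇ · F = ∂F_x/∂x + ∂F_y/∂y + ∂F_z/∂z = 7y^2 + 7z^2 + 7x^2 = 7x^2 + 7y^2 + 7z^2.

V is a rectangular box, so dV = dx dy dz with 0 ≤ x ≤ 5, 0 ≤ y ≤ 3, 0 ≤ z ≤ 2.

Integrate (7x^2 + 7y^2 + 7z^2) over V as an iterated integral:

    ∭_V (∇·F) dV = ∫_0^{5} ∫_0^{3} ∫_0^{2} (7x^2 + 7y^2 + 7z^2) dz dy dx.

Inner (z from 0 to 2): 14x^2 + 14y^2 + 56/3.
Middle (y from 0 to 3): 42x^2 + 182.
Outer (x from 0 to 5): 2660.

Therefore ∯_{∂V} F · n dS = 2660.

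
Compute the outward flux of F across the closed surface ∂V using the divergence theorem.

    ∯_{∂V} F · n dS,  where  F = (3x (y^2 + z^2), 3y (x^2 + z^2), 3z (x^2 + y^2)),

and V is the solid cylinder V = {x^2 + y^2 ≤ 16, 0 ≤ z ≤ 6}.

By the divergence theorem,

    ∯_{∂V} F · n dS = ∭_V (∇ · F) dV.

Compute the divergence:
    ∇ · F = ∂F_x/∂x + ∂F_y/∂y + ∂F_z/∂z = 3y^2 + 3z^2 + 3x^2 + 3z^2 + 3x^2 + 3y^2 = 6x^2 + 6y^2 + 6z^2.

In cylindrical coordinates, x = r cos(θ), y = r sin(θ), z = z, dV = r dr dθ dz, with 0 ≤ r ≤ 4, 0 ≤ θ ≤ 2π, 0 ≤ z ≤ 6.

The integrand, after substitution and multiplying by the volume element, becomes (6r^2 + 6z^2) · r, so

    ∭_V (∇·F) dV = ∫_0^{2π} ∫_0^{4} ∫_0^{6} (6r^2 + 6z^2) · r dz dr dθ.

Inner (z from 0 to 6): 36r (r^2 + 12).
Middle (r from 0 to 4): 5760.
Outer (θ from 0 to 2π): 11520π.

Therefore ∯_{∂V} F · n dS = 11520π.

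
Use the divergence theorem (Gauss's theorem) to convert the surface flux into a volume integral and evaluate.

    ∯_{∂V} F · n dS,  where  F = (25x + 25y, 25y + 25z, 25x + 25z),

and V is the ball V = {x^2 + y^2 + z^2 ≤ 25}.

By the divergence theorem,

    ∯_{∂V} F · n dS = ∭_V (∇ · F) dV.

Compute the divergence:
    ∇ · F = ∂F_x/∂x + ∂F_y/∂y + ∂F_z/∂z = 25 + 25 + 25 = 75.

In spherical coordinates, x = ρ sin(φ) cos(θ), y = ρ sin(φ) sin(θ), z = ρ cos(φ), dV = ρ^2 sin(φ) dρ dφ dθ, with 0 ≤ ρ ≤ 5, 0 ≤ φ ≤ π, 0 ≤ θ ≤ 2π.

The integrand, after substitution and multiplying by the volume element, becomes (75) · ρ^2 sin(φ), so

    ∭_V (∇·F) dV = ∫_0^{2π} ∫_0^{π} ∫_0^{5} (75) · ρ^2 sin(φ) dρ dφ dθ.

Inner (ρ from 0 to 5): 3125sin(φ).
Middle (φ from 0 to π): 6250.
Outer (θ from 0 to 2π): 12500π.

Therefore ∯_{∂V} F · n dS = 12500π.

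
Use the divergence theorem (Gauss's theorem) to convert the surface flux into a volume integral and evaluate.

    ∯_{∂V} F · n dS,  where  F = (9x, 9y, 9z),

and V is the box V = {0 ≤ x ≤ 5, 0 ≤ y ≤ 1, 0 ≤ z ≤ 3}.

By the divergence theorem,

    ∯_{∂V} F · n dS = ∭_V (∇ · F) dV.

Compute the divergence:
    ∇ · F = ∂F_x/∂x + ∂F_y/∂y + ∂F_z/∂z = 9 + 9 + 9 = 27.

V is a rectangular box, so dV = dx dy dz with 0 ≤ x ≤ 5, 0 ≤ y ≤ 1, 0 ≤ z ≤ 3.

Integrate (27) over V as an iterated integral:

    ∭_V (∇·F) dV = ∫_0^{5} ∫_0^{1} ∫_0^{3} (27) dz dy dx.

Inner (z from 0 to 3): 81.
Middle (y from 0 to 1): 81.
Outer (x from 0 to 5): 405.

Therefore ∯_{∂V} F · n dS = 405.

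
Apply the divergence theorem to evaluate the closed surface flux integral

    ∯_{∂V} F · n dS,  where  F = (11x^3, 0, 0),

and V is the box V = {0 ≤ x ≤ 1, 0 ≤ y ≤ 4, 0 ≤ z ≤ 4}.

By the divergence theorem,

    ∯_{∂V} F · n dS = ∭_V (∇ · F) dV.

Compute the divergence:
    ∇ · F = ∂F_x/∂x + ∂F_y/∂y + ∂F_z/∂z = 33x^2 + 0 + 0 = 33x^2.

V is a rectangular box, so dV = dx dy dz with 0 ≤ x ≤ 1, 0 ≤ y ≤ 4, 0 ≤ z ≤ 4.

Integrate (33x^2) over V as an iterated integral:

    ∭_V (∇·F) dV = ∫_0^{1} ∫_0^{4} ∫_0^{4} (33x^2) dz dy dx.

Inner (z from 0 to 4): 132x^2.
Middle (y from 0 to 4): 528x^2.
Outer (x from 0 to 1): 176.

Therefore ∯_{∂V} F · n dS = 176.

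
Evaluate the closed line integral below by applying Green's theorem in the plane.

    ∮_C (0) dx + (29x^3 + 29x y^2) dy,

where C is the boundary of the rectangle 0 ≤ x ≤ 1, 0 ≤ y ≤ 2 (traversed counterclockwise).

Green's theorem converts the closed line integral into a double integral over the enclosed region D:

    ∮_C P dx + Q dy = ∬_D (∂Q/∂x - ∂P/∂y) dA.

Here P = 0, Q = 29x^3 + 29x y^2, so

    ∂Q/∂x = 87x^2 + 29y^2,    ∂P/∂y = 0,
    ∂Q/∂x - ∂P/∂y = 87x^2 + 29y^2.

D is the region 0 ≤ x ≤ 1, 0 ≤ y ≤ 2. Evaluating the double integral:

    ∬_D (87x^2 + 29y^2) dA = ∫_0^{1} ∫_0^{2} (87x^2 + 29y^2) dy dx.

Inner (y from 0 to 2): 174x^2 + 232/3.
Outer (x from 0 to 1): 406/3.

Therefore ∮_C P dx + Q dy = 406/3.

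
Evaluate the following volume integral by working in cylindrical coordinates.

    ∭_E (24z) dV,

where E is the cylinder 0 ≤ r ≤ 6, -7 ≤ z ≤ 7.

In cylindrical coordinates, x = r cos(θ), y = r sin(θ), z = z, and dV = r dr dθ dz.

The integrand becomes 24z, so

    ∭_E (24z) dV = ∫_{0}^{2π} ∫_{0}^{6} ∫_{-7}^{7} (24z) · r dz dr dθ.

Inner (z): 0.
Middle (r from 0 to 6): 0.
Outer (θ): 0.

Therefore the triple integral equals 0.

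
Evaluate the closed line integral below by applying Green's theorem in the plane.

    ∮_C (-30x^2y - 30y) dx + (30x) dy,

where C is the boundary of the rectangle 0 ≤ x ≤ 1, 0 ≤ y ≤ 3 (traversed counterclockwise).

Green's theorem converts the closed line integral into a double integral over the enclosed region D:

    ∮_C P dx + Q dy = ∬_D (∂Q/∂x - ∂P/∂y) dA.

Here P = -30x^2y - 30y, Q = 30x, so

    ∂Q/∂x = 30,    ∂P/∂y = -30x^2 - 30,
    ∂Q/∂x - ∂P/∂y = 30x^2 + 60.

D is the region 0 ≤ x ≤ 1, 0 ≤ y ≤ 3. Evaluating the double integral:

    ∬_D (30x^2 + 60) dA = ∫_0^{1} ∫_0^{3} (30x^2 + 60) dy dx.

Inner (y from 0 to 3): 90x^2 + 180.
Outer (x from 0 to 1): 210.

Therefore ∮_C P dx + Q dy = 210.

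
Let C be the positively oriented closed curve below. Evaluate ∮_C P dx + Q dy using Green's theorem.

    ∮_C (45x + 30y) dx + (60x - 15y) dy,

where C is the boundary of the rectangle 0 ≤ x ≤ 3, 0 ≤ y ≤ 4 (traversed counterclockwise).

Green's theorem converts the closed line integral into a double integral over the enclosed region D:

    ∮_C P dx + Q dy = ∬_D (∂Q/∂x - ∂P/∂y) dA.

Here P = 45x + 30y, Q = 60x - 15y, so

    ∂Q/∂x = 60,    ∂P/∂y = 30,
    ∂Q/∂x - ∂P/∂y = 30.

D is the region 0 ≤ x ≤ 3, 0 ≤ y ≤ 4. Evaluating the double integral:

    ∬_D (30) dA = ∫_0^{3} ∫_0^{4} (30) dy dx.

Inner (y from 0 to 4): 120.
Outer (x from 0 to 3): 360.

Therefore ∮_C P dx + Q dy = 360.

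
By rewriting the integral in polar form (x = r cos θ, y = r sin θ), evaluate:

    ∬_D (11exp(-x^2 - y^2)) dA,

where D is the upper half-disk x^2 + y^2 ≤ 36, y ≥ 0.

The region D is 0 ≤ r ≤ 6, 0 ≤ θ ≤ π in polar coordinates, where x = r cos(θ), y = r sin(θ), and dA = r dr dθ.

Under the substitution, the integrand becomes 11exp(-r^2), so

    ∬_D (11exp(-x^2 - y^2)) dA = ∫_{0}^{π} ∫_{0}^{6} (11exp(-r^2)) · r dr dθ.

Inner integral (in r): ∫_{0}^{6} (11exp(-r^2)) · r dr = 11/2 - 11exp(-36)/2.

Outer integral (in θ): ∫_{0}^{π} (11/2 - 11exp(-36)/2) dθ = -11π (1 - exp(36))exp(-36)/2.

Therefore ∬_D (11exp(-x^2 - y^2)) dA = -11π (1 - exp(36))exp(-36)/2.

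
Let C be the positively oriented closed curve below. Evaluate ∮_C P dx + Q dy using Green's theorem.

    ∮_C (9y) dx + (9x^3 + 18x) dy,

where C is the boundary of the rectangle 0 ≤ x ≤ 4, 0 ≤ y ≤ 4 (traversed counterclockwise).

Green's theorem converts the closed line integral into a double integral over the enclosed region D:

    ∮_C P dx + Q dy = ∬_D (∂Q/∂x - ∂P/∂y) dA.

Here P = 9y, Q = 9x^3 + 18x, so

    ∂Q/∂x = 27x^2 + 18,    ∂P/∂y = 9,
    ∂Q/∂x - ∂P/∂y = 27x^2 + 9.

D is the region 0 ≤ x ≤ 4, 0 ≤ y ≤ 4. Evaluating the double integral:

    ∬_D (27x^2 + 9) dA = ∫_0^{4} ∫_0^{4} (27x^2 + 9) dy dx.

Inner (y from 0 to 4): 108x^2 + 36.
Outer (x from 0 to 4): 2448.

Therefore ∮_C P dx + Q dy = 2448.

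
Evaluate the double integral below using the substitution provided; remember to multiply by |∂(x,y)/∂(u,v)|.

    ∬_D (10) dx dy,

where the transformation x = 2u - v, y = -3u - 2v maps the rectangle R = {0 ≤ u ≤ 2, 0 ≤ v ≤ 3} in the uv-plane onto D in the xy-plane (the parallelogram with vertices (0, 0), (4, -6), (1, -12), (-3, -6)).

Compute the Jacobian determinant of (x, y) with respect to (u, v):

    ∂(x,y)/∂(u,v) = | 2  -1 | = (2)(-2) - (-1)(-3) = -7.
                   | -3  -2 |

Its absolute value is |J| = 7 (the area scaling factor).

Substituting x = 2u - v, y = -3u - 2v into the integrand,

    10 → 10,

so the integral becomes

    ∬_R (10) · |J| du dv = ∫_0^2 ∫_0^3 (70) dv du.

Inner (v): 210.
Outer (u): 420.

Therefore ∬_D (10) dx dy = 420.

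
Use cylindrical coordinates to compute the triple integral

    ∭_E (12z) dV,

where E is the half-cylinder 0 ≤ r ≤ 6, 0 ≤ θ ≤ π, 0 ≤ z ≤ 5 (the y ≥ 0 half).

In cylindrical coordinates, x = r cos(θ), y = r sin(θ), z = z, and dV = r dr dθ dz.

The integrand becomes 12z, so

    ∭_E (12z) dV = ∫_{0}^{π} ∫_{0}^{6} ∫_{0}^{5} (12z) · r dz dr dθ.

Inner (z): 150r.
Middle (r from 0 to 6): 2700.
Outer (θ): 2700π.

Therefore the triple integral equals 2700π.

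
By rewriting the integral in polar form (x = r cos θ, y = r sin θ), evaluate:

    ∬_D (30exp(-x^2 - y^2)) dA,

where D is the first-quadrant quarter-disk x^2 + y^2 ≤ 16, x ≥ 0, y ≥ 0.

The region D is 0 ≤ r ≤ 4, 0 ≤ θ ≤ π/2 in polar coordinates, where x = r cos(θ), y = r sin(θ), and dA = r dr dθ.

Under the substitution, the integrand becomes 30exp(-r^2), so

    ∬_D (30exp(-x^2 - y^2)) dA = ∫_{0}^{π/2} ∫_{0}^{4} (30exp(-r^2)) · r dr dθ.

Inner integral (in r): ∫_{0}^{4} (30exp(-r^2)) · r dr = 15 - 15exp(-16).

Outer integral (in θ): ∫_{0}^{π/2} (15 - 15exp(-16)) dθ = -15π (1 - exp(16))exp(-16)/2.

Therefore ∬_D (30exp(-x^2 - y^2)) dA = -15π (1 - exp(16))exp(-16)/2.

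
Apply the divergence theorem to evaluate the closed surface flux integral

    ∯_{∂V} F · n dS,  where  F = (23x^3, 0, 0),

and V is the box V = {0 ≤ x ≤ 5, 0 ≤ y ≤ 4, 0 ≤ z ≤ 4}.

By the divergence theorem,

    ∯_{∂V} F · n dS = ∭_V (∇ · F) dV.

Compute the divergence:
    ∇ · F = ∂F_x/∂x + ∂F_y/∂y + ∂F_z/∂z = 69x^2 + 0 + 0 = 69x^2.

V is a rectangular box, so dV = dx dy dz with 0 ≤ x ≤ 5, 0 ≤ y ≤ 4, 0 ≤ z ≤ 4.

Integrate (69x^2) over V as an iterated integral:

    ∭_V (∇·F) dV = ∫_0^{5} ∫_0^{4} ∫_0^{4} (69x^2) dz dy dx.

Inner (z from 0 to 4): 276x^2.
Middle (y from 0 to 4): 1104x^2.
Outer (x from 0 to 5): 46000.

Therefore ∯_{∂V} F · n dS = 46000.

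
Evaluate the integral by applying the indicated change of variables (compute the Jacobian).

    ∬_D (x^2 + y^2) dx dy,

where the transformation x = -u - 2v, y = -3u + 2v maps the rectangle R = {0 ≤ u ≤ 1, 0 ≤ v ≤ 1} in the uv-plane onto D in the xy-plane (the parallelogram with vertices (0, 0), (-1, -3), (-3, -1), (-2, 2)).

Compute the Jacobian determinant of (x, y) with respect to (u, v):

    ∂(x,y)/∂(u,v) = | -1  -2 | = (-1)(2) - (-2)(-3) = -8.
                   | -3  2 |

Its absolute value is |J| = 8 (the area scaling factor).

Substituting x = -u - 2v, y = -3u + 2v into the integrand,

    x^2 + y^2 → 10u^2 - 8u v + 8v^2,

so the integral becomes

    ∬_R (10u^2 - 8u v + 8v^2) · |J| du dv = ∫_0^1 ∫_0^1 (80u^2 - 64u v + 64v^2) dv du.

Inner (v): 80u^2 - 32u + 64/3.
Outer (u): 32.

Therefore ∬_D (x^2 + y^2) dx dy = 32.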